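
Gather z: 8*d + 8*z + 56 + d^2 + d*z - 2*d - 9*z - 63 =d^2 + 6*d + z*(d - 1) - 7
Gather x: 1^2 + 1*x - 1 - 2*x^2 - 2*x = -2*x^2 - x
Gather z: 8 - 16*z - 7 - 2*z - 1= -18*z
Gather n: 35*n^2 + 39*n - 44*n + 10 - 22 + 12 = 35*n^2 - 5*n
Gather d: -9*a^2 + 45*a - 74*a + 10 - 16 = -9*a^2 - 29*a - 6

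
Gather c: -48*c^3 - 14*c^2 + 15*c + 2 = -48*c^3 - 14*c^2 + 15*c + 2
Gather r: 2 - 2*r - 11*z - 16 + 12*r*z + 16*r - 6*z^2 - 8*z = r*(12*z + 14) - 6*z^2 - 19*z - 14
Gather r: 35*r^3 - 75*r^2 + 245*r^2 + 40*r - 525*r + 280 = 35*r^3 + 170*r^2 - 485*r + 280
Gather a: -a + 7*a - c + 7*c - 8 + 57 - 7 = 6*a + 6*c + 42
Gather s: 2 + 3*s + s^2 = s^2 + 3*s + 2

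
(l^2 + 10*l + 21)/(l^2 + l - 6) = (l + 7)/(l - 2)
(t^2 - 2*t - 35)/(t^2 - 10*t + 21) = (t + 5)/(t - 3)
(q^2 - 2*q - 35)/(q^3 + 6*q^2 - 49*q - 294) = (q + 5)/(q^2 + 13*q + 42)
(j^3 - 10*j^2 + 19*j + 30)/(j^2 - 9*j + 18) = (j^2 - 4*j - 5)/(j - 3)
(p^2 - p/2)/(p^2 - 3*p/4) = 2*(2*p - 1)/(4*p - 3)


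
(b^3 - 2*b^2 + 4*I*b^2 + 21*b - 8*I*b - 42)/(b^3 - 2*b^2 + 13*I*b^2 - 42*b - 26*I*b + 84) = (b - 3*I)/(b + 6*I)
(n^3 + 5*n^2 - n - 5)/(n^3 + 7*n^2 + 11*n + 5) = (n - 1)/(n + 1)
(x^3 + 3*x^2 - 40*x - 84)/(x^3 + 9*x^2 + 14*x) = (x - 6)/x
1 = 1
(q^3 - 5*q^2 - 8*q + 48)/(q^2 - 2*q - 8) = (q^2 - q - 12)/(q + 2)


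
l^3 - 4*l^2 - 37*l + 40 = (l - 8)*(l - 1)*(l + 5)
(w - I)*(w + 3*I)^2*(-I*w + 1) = -I*w^4 + 6*w^3 + 8*I*w^2 + 6*w + 9*I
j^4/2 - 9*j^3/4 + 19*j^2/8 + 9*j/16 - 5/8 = (j/2 + 1/4)*(j - 5/2)*(j - 2)*(j - 1/2)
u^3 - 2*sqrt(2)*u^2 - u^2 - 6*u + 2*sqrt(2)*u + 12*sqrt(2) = (u - 3)*(u + 2)*(u - 2*sqrt(2))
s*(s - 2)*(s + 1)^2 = s^4 - 3*s^2 - 2*s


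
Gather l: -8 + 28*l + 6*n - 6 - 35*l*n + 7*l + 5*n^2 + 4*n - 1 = l*(35 - 35*n) + 5*n^2 + 10*n - 15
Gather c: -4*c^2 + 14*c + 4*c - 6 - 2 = -4*c^2 + 18*c - 8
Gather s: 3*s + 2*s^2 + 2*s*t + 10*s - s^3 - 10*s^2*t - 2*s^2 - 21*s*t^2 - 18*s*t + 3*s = -s^3 - 10*s^2*t + s*(-21*t^2 - 16*t + 16)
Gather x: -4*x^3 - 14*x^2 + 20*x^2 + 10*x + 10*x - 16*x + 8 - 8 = -4*x^3 + 6*x^2 + 4*x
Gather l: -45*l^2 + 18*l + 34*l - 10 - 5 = -45*l^2 + 52*l - 15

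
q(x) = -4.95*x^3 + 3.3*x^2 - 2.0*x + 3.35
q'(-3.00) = -155.45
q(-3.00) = 172.70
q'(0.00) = -2.00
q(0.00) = 3.35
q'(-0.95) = -21.67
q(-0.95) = 12.47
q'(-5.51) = -489.21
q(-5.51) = 942.61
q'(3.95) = -207.63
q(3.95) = -258.13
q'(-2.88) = -144.18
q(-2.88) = 154.73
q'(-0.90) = -19.97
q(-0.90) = 11.43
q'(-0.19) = -3.79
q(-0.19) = 3.88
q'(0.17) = -1.31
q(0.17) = 3.08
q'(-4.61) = -348.02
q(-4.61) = 567.66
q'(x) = -14.85*x^2 + 6.6*x - 2.0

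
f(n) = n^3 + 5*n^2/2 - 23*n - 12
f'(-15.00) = 577.00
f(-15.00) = -2479.50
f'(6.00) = 115.00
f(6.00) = 156.00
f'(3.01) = 19.23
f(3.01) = -31.31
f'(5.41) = 91.85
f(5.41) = 95.08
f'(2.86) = 15.84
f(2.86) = -33.94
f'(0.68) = -18.21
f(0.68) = -26.17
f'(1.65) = -6.58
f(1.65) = -38.65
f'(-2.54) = -16.35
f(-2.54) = 46.16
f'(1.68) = -6.13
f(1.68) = -38.84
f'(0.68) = -18.21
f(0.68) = -26.17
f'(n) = 3*n^2 + 5*n - 23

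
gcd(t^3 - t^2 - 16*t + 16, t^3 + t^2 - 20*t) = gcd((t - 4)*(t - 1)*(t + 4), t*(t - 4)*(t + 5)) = t - 4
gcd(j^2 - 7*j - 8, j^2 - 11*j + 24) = j - 8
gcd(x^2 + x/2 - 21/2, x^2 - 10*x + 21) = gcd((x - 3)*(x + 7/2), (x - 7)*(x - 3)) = x - 3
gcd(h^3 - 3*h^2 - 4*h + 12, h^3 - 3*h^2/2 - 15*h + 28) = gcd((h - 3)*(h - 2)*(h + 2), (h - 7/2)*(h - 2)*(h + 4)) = h - 2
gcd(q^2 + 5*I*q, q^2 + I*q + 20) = q + 5*I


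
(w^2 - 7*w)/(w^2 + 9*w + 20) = w*(w - 7)/(w^2 + 9*w + 20)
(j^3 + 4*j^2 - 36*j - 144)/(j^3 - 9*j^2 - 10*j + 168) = (j + 6)/(j - 7)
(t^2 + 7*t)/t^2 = (t + 7)/t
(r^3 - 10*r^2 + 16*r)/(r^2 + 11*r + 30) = r*(r^2 - 10*r + 16)/(r^2 + 11*r + 30)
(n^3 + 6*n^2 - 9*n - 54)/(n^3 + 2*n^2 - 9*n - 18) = (n + 6)/(n + 2)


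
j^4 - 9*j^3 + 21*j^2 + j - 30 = (j - 5)*(j - 3)*(j - 2)*(j + 1)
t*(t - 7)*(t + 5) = t^3 - 2*t^2 - 35*t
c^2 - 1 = (c - 1)*(c + 1)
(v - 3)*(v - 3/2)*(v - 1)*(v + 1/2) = v^4 - 5*v^3 + 25*v^2/4 - 9/4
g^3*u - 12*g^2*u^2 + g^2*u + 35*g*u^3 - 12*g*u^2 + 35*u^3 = (g - 7*u)*(g - 5*u)*(g*u + u)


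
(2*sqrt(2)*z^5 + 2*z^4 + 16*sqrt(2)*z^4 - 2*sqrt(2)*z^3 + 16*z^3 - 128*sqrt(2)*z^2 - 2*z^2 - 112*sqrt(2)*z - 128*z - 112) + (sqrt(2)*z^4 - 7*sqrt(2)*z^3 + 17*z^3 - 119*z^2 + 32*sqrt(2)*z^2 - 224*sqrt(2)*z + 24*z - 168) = 2*sqrt(2)*z^5 + 2*z^4 + 17*sqrt(2)*z^4 - 9*sqrt(2)*z^3 + 33*z^3 - 96*sqrt(2)*z^2 - 121*z^2 - 336*sqrt(2)*z - 104*z - 280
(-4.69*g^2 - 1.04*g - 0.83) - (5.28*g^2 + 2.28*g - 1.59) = -9.97*g^2 - 3.32*g + 0.76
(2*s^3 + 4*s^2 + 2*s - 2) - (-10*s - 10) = 2*s^3 + 4*s^2 + 12*s + 8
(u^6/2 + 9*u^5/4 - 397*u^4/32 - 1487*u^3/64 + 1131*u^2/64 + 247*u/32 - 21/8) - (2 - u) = u^6/2 + 9*u^5/4 - 397*u^4/32 - 1487*u^3/64 + 1131*u^2/64 + 279*u/32 - 37/8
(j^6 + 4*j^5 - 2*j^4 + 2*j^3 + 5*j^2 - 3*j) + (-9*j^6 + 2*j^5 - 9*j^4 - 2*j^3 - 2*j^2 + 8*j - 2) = -8*j^6 + 6*j^5 - 11*j^4 + 3*j^2 + 5*j - 2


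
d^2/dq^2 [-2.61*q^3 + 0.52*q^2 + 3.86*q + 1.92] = 1.04 - 15.66*q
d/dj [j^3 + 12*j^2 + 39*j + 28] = 3*j^2 + 24*j + 39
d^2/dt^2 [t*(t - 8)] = 2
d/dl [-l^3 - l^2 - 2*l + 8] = -3*l^2 - 2*l - 2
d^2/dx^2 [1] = 0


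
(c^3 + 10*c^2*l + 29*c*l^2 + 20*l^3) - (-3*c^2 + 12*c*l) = c^3 + 10*c^2*l + 3*c^2 + 29*c*l^2 - 12*c*l + 20*l^3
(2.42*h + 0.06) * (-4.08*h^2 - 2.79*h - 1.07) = -9.8736*h^3 - 6.9966*h^2 - 2.7568*h - 0.0642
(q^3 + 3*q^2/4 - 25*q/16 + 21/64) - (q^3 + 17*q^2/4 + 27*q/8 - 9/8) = -7*q^2/2 - 79*q/16 + 93/64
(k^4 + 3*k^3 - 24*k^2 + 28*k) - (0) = k^4 + 3*k^3 - 24*k^2 + 28*k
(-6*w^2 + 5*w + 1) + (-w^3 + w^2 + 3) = -w^3 - 5*w^2 + 5*w + 4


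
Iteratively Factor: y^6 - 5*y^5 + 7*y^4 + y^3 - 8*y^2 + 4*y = (y - 1)*(y^5 - 4*y^4 + 3*y^3 + 4*y^2 - 4*y) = y*(y - 1)*(y^4 - 4*y^3 + 3*y^2 + 4*y - 4) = y*(y - 2)*(y - 1)*(y^3 - 2*y^2 - y + 2) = y*(y - 2)*(y - 1)*(y + 1)*(y^2 - 3*y + 2) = y*(y - 2)^2*(y - 1)*(y + 1)*(y - 1)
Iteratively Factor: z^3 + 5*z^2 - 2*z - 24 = (z - 2)*(z^2 + 7*z + 12) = (z - 2)*(z + 3)*(z + 4)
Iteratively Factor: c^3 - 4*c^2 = (c)*(c^2 - 4*c) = c*(c - 4)*(c)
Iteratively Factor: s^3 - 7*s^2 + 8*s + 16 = (s - 4)*(s^2 - 3*s - 4) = (s - 4)*(s + 1)*(s - 4)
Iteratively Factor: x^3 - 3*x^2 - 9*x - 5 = (x + 1)*(x^2 - 4*x - 5) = (x - 5)*(x + 1)*(x + 1)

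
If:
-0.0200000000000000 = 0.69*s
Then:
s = -0.03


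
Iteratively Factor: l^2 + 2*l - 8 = (l - 2)*(l + 4)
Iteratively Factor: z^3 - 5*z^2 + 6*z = (z - 2)*(z^2 - 3*z) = (z - 3)*(z - 2)*(z)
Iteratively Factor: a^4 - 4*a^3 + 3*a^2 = (a - 3)*(a^3 - a^2) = a*(a - 3)*(a^2 - a) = a^2*(a - 3)*(a - 1)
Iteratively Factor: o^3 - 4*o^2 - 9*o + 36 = (o - 3)*(o^2 - o - 12) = (o - 4)*(o - 3)*(o + 3)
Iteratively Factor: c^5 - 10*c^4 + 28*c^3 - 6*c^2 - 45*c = (c - 3)*(c^4 - 7*c^3 + 7*c^2 + 15*c) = (c - 3)*(c + 1)*(c^3 - 8*c^2 + 15*c) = (c - 5)*(c - 3)*(c + 1)*(c^2 - 3*c) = c*(c - 5)*(c - 3)*(c + 1)*(c - 3)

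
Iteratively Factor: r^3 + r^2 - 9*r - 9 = (r + 1)*(r^2 - 9) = (r - 3)*(r + 1)*(r + 3)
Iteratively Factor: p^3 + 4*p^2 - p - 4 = (p - 1)*(p^2 + 5*p + 4) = (p - 1)*(p + 1)*(p + 4)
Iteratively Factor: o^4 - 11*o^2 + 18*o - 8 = (o - 2)*(o^3 + 2*o^2 - 7*o + 4) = (o - 2)*(o - 1)*(o^2 + 3*o - 4) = (o - 2)*(o - 1)*(o + 4)*(o - 1)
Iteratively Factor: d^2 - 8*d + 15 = (d - 5)*(d - 3)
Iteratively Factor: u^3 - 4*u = (u)*(u^2 - 4) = u*(u + 2)*(u - 2)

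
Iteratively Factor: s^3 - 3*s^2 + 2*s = (s)*(s^2 - 3*s + 2) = s*(s - 2)*(s - 1)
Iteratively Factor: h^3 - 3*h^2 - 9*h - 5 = (h + 1)*(h^2 - 4*h - 5) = (h + 1)^2*(h - 5)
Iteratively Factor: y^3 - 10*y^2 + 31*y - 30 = (y - 5)*(y^2 - 5*y + 6) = (y - 5)*(y - 3)*(y - 2)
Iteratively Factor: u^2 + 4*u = (u + 4)*(u)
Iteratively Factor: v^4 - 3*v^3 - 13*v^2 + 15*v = (v - 5)*(v^3 + 2*v^2 - 3*v) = (v - 5)*(v - 1)*(v^2 + 3*v) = v*(v - 5)*(v - 1)*(v + 3)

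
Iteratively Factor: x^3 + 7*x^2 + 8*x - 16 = (x - 1)*(x^2 + 8*x + 16) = (x - 1)*(x + 4)*(x + 4)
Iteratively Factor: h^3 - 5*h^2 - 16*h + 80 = (h - 4)*(h^2 - h - 20) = (h - 5)*(h - 4)*(h + 4)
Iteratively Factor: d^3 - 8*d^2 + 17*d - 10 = (d - 1)*(d^2 - 7*d + 10) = (d - 2)*(d - 1)*(d - 5)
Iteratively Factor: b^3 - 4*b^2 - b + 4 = (b + 1)*(b^2 - 5*b + 4) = (b - 1)*(b + 1)*(b - 4)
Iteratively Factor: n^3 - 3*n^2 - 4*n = (n + 1)*(n^2 - 4*n) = (n - 4)*(n + 1)*(n)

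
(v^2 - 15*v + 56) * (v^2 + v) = v^4 - 14*v^3 + 41*v^2 + 56*v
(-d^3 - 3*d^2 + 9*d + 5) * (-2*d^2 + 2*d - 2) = 2*d^5 + 4*d^4 - 22*d^3 + 14*d^2 - 8*d - 10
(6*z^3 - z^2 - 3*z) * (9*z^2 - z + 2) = 54*z^5 - 15*z^4 - 14*z^3 + z^2 - 6*z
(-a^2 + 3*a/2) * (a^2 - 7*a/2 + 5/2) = -a^4 + 5*a^3 - 31*a^2/4 + 15*a/4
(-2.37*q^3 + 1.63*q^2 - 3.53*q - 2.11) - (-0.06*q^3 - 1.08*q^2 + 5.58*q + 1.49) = -2.31*q^3 + 2.71*q^2 - 9.11*q - 3.6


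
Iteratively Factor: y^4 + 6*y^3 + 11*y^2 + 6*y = (y + 3)*(y^3 + 3*y^2 + 2*y) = (y + 2)*(y + 3)*(y^2 + y) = y*(y + 2)*(y + 3)*(y + 1)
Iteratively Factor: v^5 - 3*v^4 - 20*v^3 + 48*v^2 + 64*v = (v - 4)*(v^4 + v^3 - 16*v^2 - 16*v) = (v - 4)^2*(v^3 + 5*v^2 + 4*v) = v*(v - 4)^2*(v^2 + 5*v + 4) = v*(v - 4)^2*(v + 1)*(v + 4)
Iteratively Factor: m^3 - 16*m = (m)*(m^2 - 16) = m*(m + 4)*(m - 4)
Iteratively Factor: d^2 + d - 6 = (d - 2)*(d + 3)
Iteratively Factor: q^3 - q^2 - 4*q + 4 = (q - 2)*(q^2 + q - 2) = (q - 2)*(q - 1)*(q + 2)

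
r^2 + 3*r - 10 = (r - 2)*(r + 5)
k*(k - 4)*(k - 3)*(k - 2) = k^4 - 9*k^3 + 26*k^2 - 24*k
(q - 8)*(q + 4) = q^2 - 4*q - 32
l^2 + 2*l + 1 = (l + 1)^2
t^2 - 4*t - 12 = (t - 6)*(t + 2)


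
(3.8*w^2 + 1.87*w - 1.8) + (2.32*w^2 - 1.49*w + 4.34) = 6.12*w^2 + 0.38*w + 2.54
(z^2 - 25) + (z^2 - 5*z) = 2*z^2 - 5*z - 25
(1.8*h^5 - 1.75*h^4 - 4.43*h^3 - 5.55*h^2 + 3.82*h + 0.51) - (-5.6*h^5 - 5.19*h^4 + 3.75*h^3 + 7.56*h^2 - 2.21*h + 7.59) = 7.4*h^5 + 3.44*h^4 - 8.18*h^3 - 13.11*h^2 + 6.03*h - 7.08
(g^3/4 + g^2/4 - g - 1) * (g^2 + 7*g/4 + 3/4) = g^5/4 + 11*g^4/16 - 3*g^3/8 - 41*g^2/16 - 5*g/2 - 3/4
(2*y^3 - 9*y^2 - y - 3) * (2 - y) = -2*y^4 + 13*y^3 - 17*y^2 + y - 6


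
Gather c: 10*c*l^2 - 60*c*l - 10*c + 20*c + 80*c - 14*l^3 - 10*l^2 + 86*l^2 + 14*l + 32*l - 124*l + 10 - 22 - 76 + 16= c*(10*l^2 - 60*l + 90) - 14*l^3 + 76*l^2 - 78*l - 72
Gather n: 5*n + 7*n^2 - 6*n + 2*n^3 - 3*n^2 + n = 2*n^3 + 4*n^2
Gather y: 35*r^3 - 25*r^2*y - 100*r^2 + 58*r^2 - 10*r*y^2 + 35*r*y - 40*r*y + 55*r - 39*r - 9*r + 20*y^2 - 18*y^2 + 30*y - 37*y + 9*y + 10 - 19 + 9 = 35*r^3 - 42*r^2 + 7*r + y^2*(2 - 10*r) + y*(-25*r^2 - 5*r + 2)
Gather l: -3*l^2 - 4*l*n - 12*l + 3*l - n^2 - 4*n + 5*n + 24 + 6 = -3*l^2 + l*(-4*n - 9) - n^2 + n + 30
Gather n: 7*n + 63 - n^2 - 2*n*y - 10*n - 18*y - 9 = -n^2 + n*(-2*y - 3) - 18*y + 54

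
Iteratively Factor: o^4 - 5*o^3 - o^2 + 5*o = (o - 5)*(o^3 - o) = (o - 5)*(o + 1)*(o^2 - o) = (o - 5)*(o - 1)*(o + 1)*(o)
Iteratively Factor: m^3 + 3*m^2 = (m)*(m^2 + 3*m) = m*(m + 3)*(m)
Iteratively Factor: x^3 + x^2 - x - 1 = (x - 1)*(x^2 + 2*x + 1) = (x - 1)*(x + 1)*(x + 1)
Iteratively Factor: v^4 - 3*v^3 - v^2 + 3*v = (v)*(v^3 - 3*v^2 - v + 3) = v*(v + 1)*(v^2 - 4*v + 3) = v*(v - 3)*(v + 1)*(v - 1)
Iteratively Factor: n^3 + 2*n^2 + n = (n)*(n^2 + 2*n + 1) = n*(n + 1)*(n + 1)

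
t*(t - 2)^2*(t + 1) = t^4 - 3*t^3 + 4*t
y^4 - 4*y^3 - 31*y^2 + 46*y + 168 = (y - 7)*(y - 3)*(y + 2)*(y + 4)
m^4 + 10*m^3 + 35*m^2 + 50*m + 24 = (m + 1)*(m + 2)*(m + 3)*(m + 4)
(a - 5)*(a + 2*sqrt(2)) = a^2 - 5*a + 2*sqrt(2)*a - 10*sqrt(2)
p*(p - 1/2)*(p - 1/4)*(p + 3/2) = p^4 + 3*p^3/4 - p^2 + 3*p/16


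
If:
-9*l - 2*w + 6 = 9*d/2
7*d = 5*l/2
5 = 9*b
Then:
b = 5/9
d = 20/99 - 20*w/297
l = 56/99 - 56*w/297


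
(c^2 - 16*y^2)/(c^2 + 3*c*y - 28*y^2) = (c + 4*y)/(c + 7*y)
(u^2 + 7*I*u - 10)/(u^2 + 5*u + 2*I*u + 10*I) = (u + 5*I)/(u + 5)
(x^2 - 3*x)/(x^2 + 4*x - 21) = x/(x + 7)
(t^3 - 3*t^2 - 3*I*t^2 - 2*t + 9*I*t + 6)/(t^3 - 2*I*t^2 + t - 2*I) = (t - 3)/(t + I)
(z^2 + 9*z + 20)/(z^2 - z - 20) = (z + 5)/(z - 5)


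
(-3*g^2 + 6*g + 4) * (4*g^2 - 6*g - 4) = -12*g^4 + 42*g^3 - 8*g^2 - 48*g - 16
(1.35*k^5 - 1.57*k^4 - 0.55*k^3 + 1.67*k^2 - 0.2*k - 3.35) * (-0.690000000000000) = -0.9315*k^5 + 1.0833*k^4 + 0.3795*k^3 - 1.1523*k^2 + 0.138*k + 2.3115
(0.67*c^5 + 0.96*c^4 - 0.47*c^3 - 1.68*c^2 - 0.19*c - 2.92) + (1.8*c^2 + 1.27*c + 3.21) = 0.67*c^5 + 0.96*c^4 - 0.47*c^3 + 0.12*c^2 + 1.08*c + 0.29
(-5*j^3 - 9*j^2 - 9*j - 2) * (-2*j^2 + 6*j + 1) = 10*j^5 - 12*j^4 - 41*j^3 - 59*j^2 - 21*j - 2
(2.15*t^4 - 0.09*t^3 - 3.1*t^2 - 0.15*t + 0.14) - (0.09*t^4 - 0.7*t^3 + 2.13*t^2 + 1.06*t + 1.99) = 2.06*t^4 + 0.61*t^3 - 5.23*t^2 - 1.21*t - 1.85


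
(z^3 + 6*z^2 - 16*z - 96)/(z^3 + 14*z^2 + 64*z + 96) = (z - 4)/(z + 4)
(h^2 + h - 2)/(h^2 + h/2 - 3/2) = 2*(h + 2)/(2*h + 3)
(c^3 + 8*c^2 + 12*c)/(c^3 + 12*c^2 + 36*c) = (c + 2)/(c + 6)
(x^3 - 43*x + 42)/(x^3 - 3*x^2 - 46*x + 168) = (x - 1)/(x - 4)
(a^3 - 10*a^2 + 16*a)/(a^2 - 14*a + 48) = a*(a - 2)/(a - 6)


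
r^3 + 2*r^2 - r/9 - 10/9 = (r - 2/3)*(r + 1)*(r + 5/3)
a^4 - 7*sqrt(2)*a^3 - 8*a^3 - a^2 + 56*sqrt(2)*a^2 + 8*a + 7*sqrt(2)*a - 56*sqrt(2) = (a - 8)*(a - 1)*(a + 1)*(a - 7*sqrt(2))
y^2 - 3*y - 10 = (y - 5)*(y + 2)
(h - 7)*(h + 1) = h^2 - 6*h - 7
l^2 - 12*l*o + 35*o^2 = (l - 7*o)*(l - 5*o)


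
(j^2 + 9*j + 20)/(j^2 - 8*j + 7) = (j^2 + 9*j + 20)/(j^2 - 8*j + 7)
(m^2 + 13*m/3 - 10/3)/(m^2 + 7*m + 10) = (m - 2/3)/(m + 2)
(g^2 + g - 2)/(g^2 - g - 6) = (g - 1)/(g - 3)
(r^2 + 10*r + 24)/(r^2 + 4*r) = (r + 6)/r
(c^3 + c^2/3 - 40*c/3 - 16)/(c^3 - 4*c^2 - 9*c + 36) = (c + 4/3)/(c - 3)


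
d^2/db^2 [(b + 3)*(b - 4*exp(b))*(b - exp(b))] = -5*b^2*exp(b) + 16*b*exp(2*b) - 35*b*exp(b) + 6*b + 64*exp(2*b) - 40*exp(b) + 6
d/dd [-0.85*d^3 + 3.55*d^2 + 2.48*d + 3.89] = -2.55*d^2 + 7.1*d + 2.48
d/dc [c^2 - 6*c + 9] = 2*c - 6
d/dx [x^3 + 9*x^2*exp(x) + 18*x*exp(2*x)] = 9*x^2*exp(x) + 3*x^2 + 36*x*exp(2*x) + 18*x*exp(x) + 18*exp(2*x)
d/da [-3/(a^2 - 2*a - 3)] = 6*(a - 1)/(-a^2 + 2*a + 3)^2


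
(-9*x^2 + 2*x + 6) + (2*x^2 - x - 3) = -7*x^2 + x + 3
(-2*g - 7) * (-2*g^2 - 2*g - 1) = 4*g^3 + 18*g^2 + 16*g + 7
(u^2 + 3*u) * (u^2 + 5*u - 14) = u^4 + 8*u^3 + u^2 - 42*u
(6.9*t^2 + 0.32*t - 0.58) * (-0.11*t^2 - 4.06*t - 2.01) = -0.759*t^4 - 28.0492*t^3 - 15.1044*t^2 + 1.7116*t + 1.1658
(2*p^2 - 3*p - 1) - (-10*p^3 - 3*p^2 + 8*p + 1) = 10*p^3 + 5*p^2 - 11*p - 2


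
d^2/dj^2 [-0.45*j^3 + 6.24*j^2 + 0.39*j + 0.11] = 12.48 - 2.7*j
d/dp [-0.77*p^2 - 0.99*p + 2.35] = -1.54*p - 0.99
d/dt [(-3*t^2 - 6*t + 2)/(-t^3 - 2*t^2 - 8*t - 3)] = (-3*t^4 - 12*t^3 + 18*t^2 + 26*t + 34)/(t^6 + 4*t^5 + 20*t^4 + 38*t^3 + 76*t^2 + 48*t + 9)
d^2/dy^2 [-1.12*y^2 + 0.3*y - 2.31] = -2.24000000000000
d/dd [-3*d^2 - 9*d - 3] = -6*d - 9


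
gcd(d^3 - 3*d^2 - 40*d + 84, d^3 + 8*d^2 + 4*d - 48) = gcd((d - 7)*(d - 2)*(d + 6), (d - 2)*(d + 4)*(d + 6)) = d^2 + 4*d - 12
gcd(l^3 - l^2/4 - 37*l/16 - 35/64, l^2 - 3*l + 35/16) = l - 7/4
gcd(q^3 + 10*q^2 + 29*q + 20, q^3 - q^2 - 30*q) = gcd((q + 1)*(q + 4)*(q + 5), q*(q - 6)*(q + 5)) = q + 5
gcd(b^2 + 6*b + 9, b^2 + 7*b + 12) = b + 3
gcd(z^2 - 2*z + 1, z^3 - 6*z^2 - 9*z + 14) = z - 1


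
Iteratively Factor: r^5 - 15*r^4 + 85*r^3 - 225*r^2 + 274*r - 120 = (r - 2)*(r^4 - 13*r^3 + 59*r^2 - 107*r + 60) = (r - 4)*(r - 2)*(r^3 - 9*r^2 + 23*r - 15) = (r - 4)*(r - 2)*(r - 1)*(r^2 - 8*r + 15) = (r - 5)*(r - 4)*(r - 2)*(r - 1)*(r - 3)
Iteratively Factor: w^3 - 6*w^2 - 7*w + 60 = (w + 3)*(w^2 - 9*w + 20) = (w - 4)*(w + 3)*(w - 5)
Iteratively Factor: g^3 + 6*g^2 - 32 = (g - 2)*(g^2 + 8*g + 16) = (g - 2)*(g + 4)*(g + 4)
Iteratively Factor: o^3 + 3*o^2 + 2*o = (o)*(o^2 + 3*o + 2) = o*(o + 2)*(o + 1)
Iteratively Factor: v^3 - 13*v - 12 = (v + 1)*(v^2 - v - 12) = (v - 4)*(v + 1)*(v + 3)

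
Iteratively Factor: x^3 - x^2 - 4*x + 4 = (x - 1)*(x^2 - 4) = (x - 1)*(x + 2)*(x - 2)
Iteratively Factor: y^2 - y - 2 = (y - 2)*(y + 1)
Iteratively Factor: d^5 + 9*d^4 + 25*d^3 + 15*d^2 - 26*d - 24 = (d + 4)*(d^4 + 5*d^3 + 5*d^2 - 5*d - 6) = (d - 1)*(d + 4)*(d^3 + 6*d^2 + 11*d + 6) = (d - 1)*(d + 2)*(d + 4)*(d^2 + 4*d + 3) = (d - 1)*(d + 1)*(d + 2)*(d + 4)*(d + 3)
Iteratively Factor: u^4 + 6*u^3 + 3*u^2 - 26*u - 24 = (u + 4)*(u^3 + 2*u^2 - 5*u - 6) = (u + 1)*(u + 4)*(u^2 + u - 6) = (u + 1)*(u + 3)*(u + 4)*(u - 2)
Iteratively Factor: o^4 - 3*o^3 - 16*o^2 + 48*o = (o + 4)*(o^3 - 7*o^2 + 12*o) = (o - 4)*(o + 4)*(o^2 - 3*o) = o*(o - 4)*(o + 4)*(o - 3)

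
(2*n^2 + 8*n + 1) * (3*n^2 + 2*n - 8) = 6*n^4 + 28*n^3 + 3*n^2 - 62*n - 8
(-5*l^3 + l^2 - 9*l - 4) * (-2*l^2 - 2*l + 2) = 10*l^5 + 8*l^4 + 6*l^3 + 28*l^2 - 10*l - 8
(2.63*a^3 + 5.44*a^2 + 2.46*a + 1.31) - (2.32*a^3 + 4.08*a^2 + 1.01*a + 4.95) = 0.31*a^3 + 1.36*a^2 + 1.45*a - 3.64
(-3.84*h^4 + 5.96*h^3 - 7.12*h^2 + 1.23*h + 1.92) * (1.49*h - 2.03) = -5.7216*h^5 + 16.6756*h^4 - 22.7076*h^3 + 16.2863*h^2 + 0.3639*h - 3.8976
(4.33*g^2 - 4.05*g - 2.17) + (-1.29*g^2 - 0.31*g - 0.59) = 3.04*g^2 - 4.36*g - 2.76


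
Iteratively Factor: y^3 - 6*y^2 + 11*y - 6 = (y - 2)*(y^2 - 4*y + 3) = (y - 2)*(y - 1)*(y - 3)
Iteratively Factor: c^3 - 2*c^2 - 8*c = (c)*(c^2 - 2*c - 8) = c*(c - 4)*(c + 2)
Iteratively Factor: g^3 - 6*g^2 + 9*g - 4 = (g - 1)*(g^2 - 5*g + 4) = (g - 4)*(g - 1)*(g - 1)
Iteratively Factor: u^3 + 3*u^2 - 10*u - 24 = (u - 3)*(u^2 + 6*u + 8) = (u - 3)*(u + 2)*(u + 4)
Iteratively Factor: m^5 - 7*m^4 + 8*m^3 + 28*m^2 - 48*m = (m - 4)*(m^4 - 3*m^3 - 4*m^2 + 12*m) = m*(m - 4)*(m^3 - 3*m^2 - 4*m + 12) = m*(m - 4)*(m - 2)*(m^2 - m - 6) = m*(m - 4)*(m - 2)*(m + 2)*(m - 3)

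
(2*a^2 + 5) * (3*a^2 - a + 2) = 6*a^4 - 2*a^3 + 19*a^2 - 5*a + 10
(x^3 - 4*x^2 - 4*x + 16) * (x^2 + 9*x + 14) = x^5 + 5*x^4 - 26*x^3 - 76*x^2 + 88*x + 224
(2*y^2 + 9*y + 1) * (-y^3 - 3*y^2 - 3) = -2*y^5 - 15*y^4 - 28*y^3 - 9*y^2 - 27*y - 3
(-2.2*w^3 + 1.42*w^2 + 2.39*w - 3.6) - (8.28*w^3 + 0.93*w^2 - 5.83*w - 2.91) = -10.48*w^3 + 0.49*w^2 + 8.22*w - 0.69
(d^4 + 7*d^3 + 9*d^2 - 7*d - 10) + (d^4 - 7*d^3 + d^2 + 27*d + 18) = 2*d^4 + 10*d^2 + 20*d + 8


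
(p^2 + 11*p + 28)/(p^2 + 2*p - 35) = (p + 4)/(p - 5)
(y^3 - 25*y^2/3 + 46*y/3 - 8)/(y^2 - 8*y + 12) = (3*y^2 - 7*y + 4)/(3*(y - 2))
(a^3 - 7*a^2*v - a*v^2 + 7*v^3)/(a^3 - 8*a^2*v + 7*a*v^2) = (a + v)/a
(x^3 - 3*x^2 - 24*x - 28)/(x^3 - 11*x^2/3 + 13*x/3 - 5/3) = 3*(x^3 - 3*x^2 - 24*x - 28)/(3*x^3 - 11*x^2 + 13*x - 5)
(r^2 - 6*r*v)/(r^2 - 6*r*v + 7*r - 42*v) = r/(r + 7)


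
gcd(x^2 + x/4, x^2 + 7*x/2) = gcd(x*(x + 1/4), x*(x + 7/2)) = x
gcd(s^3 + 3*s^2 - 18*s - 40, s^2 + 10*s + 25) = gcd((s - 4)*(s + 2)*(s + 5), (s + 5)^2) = s + 5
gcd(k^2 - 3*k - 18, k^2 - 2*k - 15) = k + 3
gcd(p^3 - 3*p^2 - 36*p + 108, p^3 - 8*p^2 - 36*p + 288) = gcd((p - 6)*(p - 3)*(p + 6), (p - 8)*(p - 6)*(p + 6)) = p^2 - 36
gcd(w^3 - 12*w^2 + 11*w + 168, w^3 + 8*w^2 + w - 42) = w + 3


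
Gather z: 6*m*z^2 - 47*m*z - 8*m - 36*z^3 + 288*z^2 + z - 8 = -8*m - 36*z^3 + z^2*(6*m + 288) + z*(1 - 47*m) - 8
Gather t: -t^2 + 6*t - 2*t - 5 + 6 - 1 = -t^2 + 4*t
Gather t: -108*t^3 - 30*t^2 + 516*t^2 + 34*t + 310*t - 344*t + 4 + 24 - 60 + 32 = -108*t^3 + 486*t^2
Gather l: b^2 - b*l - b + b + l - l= b^2 - b*l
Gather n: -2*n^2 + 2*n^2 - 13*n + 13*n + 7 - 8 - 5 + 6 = 0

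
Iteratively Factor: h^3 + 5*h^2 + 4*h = (h + 1)*(h^2 + 4*h) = h*(h + 1)*(h + 4)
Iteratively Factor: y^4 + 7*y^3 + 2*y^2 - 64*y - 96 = (y + 2)*(y^3 + 5*y^2 - 8*y - 48) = (y + 2)*(y + 4)*(y^2 + y - 12) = (y - 3)*(y + 2)*(y + 4)*(y + 4)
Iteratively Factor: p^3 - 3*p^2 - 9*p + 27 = (p - 3)*(p^2 - 9) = (p - 3)^2*(p + 3)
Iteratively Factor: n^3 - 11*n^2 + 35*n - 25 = (n - 5)*(n^2 - 6*n + 5) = (n - 5)*(n - 1)*(n - 5)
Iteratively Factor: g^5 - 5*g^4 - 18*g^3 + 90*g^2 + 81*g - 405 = (g - 5)*(g^4 - 18*g^2 + 81) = (g - 5)*(g - 3)*(g^3 + 3*g^2 - 9*g - 27) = (g - 5)*(g - 3)*(g + 3)*(g^2 - 9) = (g - 5)*(g - 3)^2*(g + 3)*(g + 3)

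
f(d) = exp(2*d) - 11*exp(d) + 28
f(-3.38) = 27.63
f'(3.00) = 585.92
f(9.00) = 65570863.21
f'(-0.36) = -6.70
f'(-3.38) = -0.37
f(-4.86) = 27.91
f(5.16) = 28445.45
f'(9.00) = 131230804.35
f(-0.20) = 19.66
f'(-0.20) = -7.67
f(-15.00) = 28.00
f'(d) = 2*exp(2*d) - 11*exp(d)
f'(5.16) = 58750.71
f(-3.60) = 27.70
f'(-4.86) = -0.09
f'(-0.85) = -4.34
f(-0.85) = 23.48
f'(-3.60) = -0.30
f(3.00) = 210.49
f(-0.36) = 20.81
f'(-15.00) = 0.00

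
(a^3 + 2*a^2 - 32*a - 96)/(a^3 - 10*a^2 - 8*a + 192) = (a + 4)/(a - 8)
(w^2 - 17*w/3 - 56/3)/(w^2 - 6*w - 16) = (w + 7/3)/(w + 2)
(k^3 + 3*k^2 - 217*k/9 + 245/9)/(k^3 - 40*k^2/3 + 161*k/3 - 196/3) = (3*k^2 + 16*k - 35)/(3*(k^2 - 11*k + 28))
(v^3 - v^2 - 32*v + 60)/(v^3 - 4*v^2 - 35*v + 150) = (v - 2)/(v - 5)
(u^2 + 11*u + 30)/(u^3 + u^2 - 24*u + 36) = (u + 5)/(u^2 - 5*u + 6)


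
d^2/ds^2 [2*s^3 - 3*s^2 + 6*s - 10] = 12*s - 6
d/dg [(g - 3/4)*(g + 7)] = 2*g + 25/4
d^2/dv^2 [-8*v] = 0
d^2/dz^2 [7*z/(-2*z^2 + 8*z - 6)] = 7*(-4*z*(z - 2)^2 + (3*z - 4)*(z^2 - 4*z + 3))/(z^2 - 4*z + 3)^3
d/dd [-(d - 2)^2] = 4 - 2*d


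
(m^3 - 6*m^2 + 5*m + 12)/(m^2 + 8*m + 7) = (m^2 - 7*m + 12)/(m + 7)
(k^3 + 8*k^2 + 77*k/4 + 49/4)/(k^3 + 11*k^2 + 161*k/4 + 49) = (k + 1)/(k + 4)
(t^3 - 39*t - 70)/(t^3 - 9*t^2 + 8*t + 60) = (t^2 - 2*t - 35)/(t^2 - 11*t + 30)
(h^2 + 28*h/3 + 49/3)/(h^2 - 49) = (h + 7/3)/(h - 7)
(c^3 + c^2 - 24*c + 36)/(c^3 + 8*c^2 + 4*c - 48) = (c - 3)/(c + 4)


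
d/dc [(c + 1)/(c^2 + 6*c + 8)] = (c^2 + 6*c - 2*(c + 1)*(c + 3) + 8)/(c^2 + 6*c + 8)^2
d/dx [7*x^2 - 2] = 14*x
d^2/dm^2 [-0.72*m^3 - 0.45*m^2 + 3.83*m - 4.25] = -4.32*m - 0.9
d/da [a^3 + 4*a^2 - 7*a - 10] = 3*a^2 + 8*a - 7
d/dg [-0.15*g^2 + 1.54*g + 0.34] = 1.54 - 0.3*g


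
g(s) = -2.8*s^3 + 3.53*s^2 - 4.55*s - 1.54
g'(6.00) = -264.59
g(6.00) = -506.56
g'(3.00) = -58.97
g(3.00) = -59.02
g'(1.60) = -14.76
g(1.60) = -11.25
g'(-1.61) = -37.69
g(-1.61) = 26.62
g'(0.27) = -3.26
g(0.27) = -2.57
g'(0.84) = -4.55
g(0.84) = -4.53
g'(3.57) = -86.40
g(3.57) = -100.19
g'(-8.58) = -683.50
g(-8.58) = 2065.93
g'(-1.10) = -22.48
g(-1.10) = 11.46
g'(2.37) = -35.00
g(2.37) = -29.77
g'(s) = -8.4*s^2 + 7.06*s - 4.55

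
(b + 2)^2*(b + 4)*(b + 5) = b^4 + 13*b^3 + 60*b^2 + 116*b + 80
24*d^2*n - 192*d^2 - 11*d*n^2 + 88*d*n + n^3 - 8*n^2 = (-8*d + n)*(-3*d + n)*(n - 8)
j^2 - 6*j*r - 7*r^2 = (j - 7*r)*(j + r)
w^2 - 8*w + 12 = (w - 6)*(w - 2)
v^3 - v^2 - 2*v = v*(v - 2)*(v + 1)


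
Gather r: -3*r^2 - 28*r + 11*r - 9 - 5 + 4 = -3*r^2 - 17*r - 10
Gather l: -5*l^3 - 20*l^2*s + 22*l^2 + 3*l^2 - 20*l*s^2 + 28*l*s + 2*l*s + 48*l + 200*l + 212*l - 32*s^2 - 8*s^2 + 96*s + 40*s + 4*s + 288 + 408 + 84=-5*l^3 + l^2*(25 - 20*s) + l*(-20*s^2 + 30*s + 460) - 40*s^2 + 140*s + 780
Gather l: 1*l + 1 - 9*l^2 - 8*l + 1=-9*l^2 - 7*l + 2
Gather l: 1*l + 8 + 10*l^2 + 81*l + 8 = 10*l^2 + 82*l + 16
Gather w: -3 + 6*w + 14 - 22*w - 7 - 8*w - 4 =-24*w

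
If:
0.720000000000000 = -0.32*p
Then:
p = -2.25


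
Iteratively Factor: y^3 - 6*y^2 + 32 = (y - 4)*(y^2 - 2*y - 8) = (y - 4)*(y + 2)*(y - 4)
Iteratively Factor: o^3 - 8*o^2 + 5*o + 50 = (o + 2)*(o^2 - 10*o + 25) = (o - 5)*(o + 2)*(o - 5)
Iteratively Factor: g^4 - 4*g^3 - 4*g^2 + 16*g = (g - 2)*(g^3 - 2*g^2 - 8*g) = (g - 2)*(g + 2)*(g^2 - 4*g) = g*(g - 2)*(g + 2)*(g - 4)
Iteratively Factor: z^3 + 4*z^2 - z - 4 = (z + 4)*(z^2 - 1) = (z + 1)*(z + 4)*(z - 1)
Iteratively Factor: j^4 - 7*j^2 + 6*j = (j - 2)*(j^3 + 2*j^2 - 3*j) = (j - 2)*(j + 3)*(j^2 - j) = j*(j - 2)*(j + 3)*(j - 1)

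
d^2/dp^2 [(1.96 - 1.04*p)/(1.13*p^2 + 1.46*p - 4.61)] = (-(1.04*p - 1.96)*(2.26*p + 1.46)*(4.52*p + 2.92) + (7.0512*p - 1.3928)*(1.13*p^2 + 1.46*p - 4.61))/(1.13*p^2 + 1.46*p - 4.61)^3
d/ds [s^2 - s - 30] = 2*s - 1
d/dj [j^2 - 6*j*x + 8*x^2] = 2*j - 6*x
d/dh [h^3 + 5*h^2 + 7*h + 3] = 3*h^2 + 10*h + 7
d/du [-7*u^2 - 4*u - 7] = -14*u - 4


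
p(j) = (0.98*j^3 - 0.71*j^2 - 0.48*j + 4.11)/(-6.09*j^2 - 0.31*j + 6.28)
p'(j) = (12.18*j + 0.31)*(0.98*j^3 - 0.71*j^2 - 0.48*j + 4.11)/(-6.09*j^2 - 0.31*j + 6.28)^2 + (2.94*j^2 - 1.42*j - 0.48)/(-6.09*j^2 - 0.31*j + 6.28)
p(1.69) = -0.52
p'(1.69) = 0.45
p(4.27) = -0.62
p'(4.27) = -0.14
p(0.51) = 0.84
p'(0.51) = 1.11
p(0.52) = 0.85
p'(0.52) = 1.17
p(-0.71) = 1.09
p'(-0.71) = -2.07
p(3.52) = -0.52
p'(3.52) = -0.12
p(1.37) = -0.83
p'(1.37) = 1.98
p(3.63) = -0.53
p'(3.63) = -0.13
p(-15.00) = 2.54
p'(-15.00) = -0.16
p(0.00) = 0.65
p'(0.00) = -0.04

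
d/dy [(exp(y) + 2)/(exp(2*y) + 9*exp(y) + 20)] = (-(exp(y) + 2)*(2*exp(y) + 9) + exp(2*y) + 9*exp(y) + 20)*exp(y)/(exp(2*y) + 9*exp(y) + 20)^2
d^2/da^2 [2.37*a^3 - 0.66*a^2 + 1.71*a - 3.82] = 14.22*a - 1.32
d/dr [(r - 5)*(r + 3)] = 2*r - 2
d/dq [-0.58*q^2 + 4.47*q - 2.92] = 4.47 - 1.16*q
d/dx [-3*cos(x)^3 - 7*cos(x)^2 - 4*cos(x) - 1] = (9*cos(x)^2 + 14*cos(x) + 4)*sin(x)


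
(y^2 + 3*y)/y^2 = (y + 3)/y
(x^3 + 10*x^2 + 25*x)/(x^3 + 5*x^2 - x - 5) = x*(x + 5)/(x^2 - 1)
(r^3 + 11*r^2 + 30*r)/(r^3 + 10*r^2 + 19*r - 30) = r/(r - 1)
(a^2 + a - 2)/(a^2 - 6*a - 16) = (a - 1)/(a - 8)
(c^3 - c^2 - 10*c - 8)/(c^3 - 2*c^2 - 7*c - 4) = (c + 2)/(c + 1)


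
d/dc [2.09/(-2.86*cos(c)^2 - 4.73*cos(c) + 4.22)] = -(11.9548*cos(c) + 9.8857)*sin(c)/(2.86*cos(c)^2 + 4.73*cos(c) - 4.22)^2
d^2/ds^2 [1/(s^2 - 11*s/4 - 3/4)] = 8*(16*s^2 - 44*s - (8*s - 11)^2 - 12)/(-4*s^2 + 11*s + 3)^3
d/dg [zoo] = 0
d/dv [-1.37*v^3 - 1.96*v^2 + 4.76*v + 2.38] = -4.11*v^2 - 3.92*v + 4.76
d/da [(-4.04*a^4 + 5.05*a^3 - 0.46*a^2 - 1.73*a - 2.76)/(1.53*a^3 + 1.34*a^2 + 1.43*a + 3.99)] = (-6.1812*a^6 - 10.8272*a^5 - 9.8608*a^4 - 44.7416*a^3 + 74.7773*a^2 + 3.726*a - 2.9559)/(2.3409*a^6 + 4.1004*a^5 + 6.1714*a^4 + 16.0418*a^3 + 12.7381*a^2 + 11.4114*a + 15.9201)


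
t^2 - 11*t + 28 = (t - 7)*(t - 4)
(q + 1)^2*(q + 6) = q^3 + 8*q^2 + 13*q + 6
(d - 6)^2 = d^2 - 12*d + 36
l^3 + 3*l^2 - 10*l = l*(l - 2)*(l + 5)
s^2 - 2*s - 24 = (s - 6)*(s + 4)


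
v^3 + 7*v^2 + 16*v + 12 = (v + 2)^2*(v + 3)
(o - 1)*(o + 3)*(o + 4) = o^3 + 6*o^2 + 5*o - 12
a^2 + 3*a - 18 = (a - 3)*(a + 6)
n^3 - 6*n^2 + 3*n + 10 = (n - 5)*(n - 2)*(n + 1)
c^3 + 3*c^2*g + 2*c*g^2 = c*(c + g)*(c + 2*g)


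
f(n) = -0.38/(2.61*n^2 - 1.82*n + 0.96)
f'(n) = -0.38*(1.82 - 5.22*n)/(2.61*n^2 - 1.82*n + 0.96)^2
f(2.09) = -0.04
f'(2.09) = 0.05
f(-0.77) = -0.10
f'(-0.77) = -0.15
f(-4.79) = -0.01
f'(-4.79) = -0.00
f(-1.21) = -0.05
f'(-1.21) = -0.06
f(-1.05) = -0.07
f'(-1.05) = -0.08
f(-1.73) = -0.03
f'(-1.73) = -0.03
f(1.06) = -0.19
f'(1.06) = 0.37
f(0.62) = -0.46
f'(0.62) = 0.77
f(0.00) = -0.40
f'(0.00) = -0.75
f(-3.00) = -0.01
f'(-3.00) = -0.01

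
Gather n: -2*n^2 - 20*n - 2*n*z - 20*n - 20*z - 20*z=-2*n^2 + n*(-2*z - 40) - 40*z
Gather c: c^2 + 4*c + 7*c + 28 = c^2 + 11*c + 28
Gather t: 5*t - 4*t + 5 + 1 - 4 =t + 2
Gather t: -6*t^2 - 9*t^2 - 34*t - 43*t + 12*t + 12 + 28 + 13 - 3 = -15*t^2 - 65*t + 50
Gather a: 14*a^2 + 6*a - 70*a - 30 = 14*a^2 - 64*a - 30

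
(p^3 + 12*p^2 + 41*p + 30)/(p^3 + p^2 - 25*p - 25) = (p + 6)/(p - 5)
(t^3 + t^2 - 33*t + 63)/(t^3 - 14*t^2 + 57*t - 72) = (t + 7)/(t - 8)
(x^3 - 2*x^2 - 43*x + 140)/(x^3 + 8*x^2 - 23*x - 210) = (x - 4)/(x + 6)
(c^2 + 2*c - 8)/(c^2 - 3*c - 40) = (-c^2 - 2*c + 8)/(-c^2 + 3*c + 40)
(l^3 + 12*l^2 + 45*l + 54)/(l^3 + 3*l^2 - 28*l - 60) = (l^2 + 6*l + 9)/(l^2 - 3*l - 10)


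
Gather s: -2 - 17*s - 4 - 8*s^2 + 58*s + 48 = -8*s^2 + 41*s + 42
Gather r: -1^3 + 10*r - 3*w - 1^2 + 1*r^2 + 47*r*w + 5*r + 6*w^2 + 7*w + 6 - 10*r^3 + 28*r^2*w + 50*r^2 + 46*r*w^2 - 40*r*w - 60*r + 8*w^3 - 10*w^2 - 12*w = -10*r^3 + r^2*(28*w + 51) + r*(46*w^2 + 7*w - 45) + 8*w^3 - 4*w^2 - 8*w + 4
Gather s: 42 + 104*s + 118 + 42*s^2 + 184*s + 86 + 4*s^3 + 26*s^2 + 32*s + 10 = 4*s^3 + 68*s^2 + 320*s + 256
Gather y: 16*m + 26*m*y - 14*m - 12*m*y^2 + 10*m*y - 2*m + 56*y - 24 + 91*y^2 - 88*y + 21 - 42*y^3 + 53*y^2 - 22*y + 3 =-42*y^3 + y^2*(144 - 12*m) + y*(36*m - 54)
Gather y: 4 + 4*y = 4*y + 4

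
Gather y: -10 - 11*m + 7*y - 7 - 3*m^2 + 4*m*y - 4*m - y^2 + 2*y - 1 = -3*m^2 - 15*m - y^2 + y*(4*m + 9) - 18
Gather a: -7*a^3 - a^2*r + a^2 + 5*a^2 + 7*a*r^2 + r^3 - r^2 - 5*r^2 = -7*a^3 + a^2*(6 - r) + 7*a*r^2 + r^3 - 6*r^2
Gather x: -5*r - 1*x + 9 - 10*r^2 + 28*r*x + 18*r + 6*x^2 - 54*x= -10*r^2 + 13*r + 6*x^2 + x*(28*r - 55) + 9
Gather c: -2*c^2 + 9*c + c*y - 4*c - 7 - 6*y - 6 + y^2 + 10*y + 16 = -2*c^2 + c*(y + 5) + y^2 + 4*y + 3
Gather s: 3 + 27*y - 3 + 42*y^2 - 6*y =42*y^2 + 21*y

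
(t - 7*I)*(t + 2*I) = t^2 - 5*I*t + 14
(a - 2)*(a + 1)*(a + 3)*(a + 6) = a^4 + 8*a^3 + 7*a^2 - 36*a - 36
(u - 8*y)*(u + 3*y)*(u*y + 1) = u^3*y - 5*u^2*y^2 + u^2 - 24*u*y^3 - 5*u*y - 24*y^2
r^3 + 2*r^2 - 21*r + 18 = (r - 3)*(r - 1)*(r + 6)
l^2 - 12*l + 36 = (l - 6)^2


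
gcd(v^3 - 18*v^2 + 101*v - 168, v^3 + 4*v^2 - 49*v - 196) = v - 7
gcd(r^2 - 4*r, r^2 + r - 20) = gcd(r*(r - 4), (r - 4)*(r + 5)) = r - 4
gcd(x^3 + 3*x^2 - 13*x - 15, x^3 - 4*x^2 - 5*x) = x + 1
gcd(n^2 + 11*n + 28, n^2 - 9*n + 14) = 1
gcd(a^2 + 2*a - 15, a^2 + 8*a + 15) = a + 5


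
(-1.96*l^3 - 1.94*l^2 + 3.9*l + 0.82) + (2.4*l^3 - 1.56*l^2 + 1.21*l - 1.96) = 0.44*l^3 - 3.5*l^2 + 5.11*l - 1.14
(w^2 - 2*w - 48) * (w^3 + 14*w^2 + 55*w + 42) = w^5 + 12*w^4 - 21*w^3 - 740*w^2 - 2724*w - 2016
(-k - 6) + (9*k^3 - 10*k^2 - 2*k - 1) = 9*k^3 - 10*k^2 - 3*k - 7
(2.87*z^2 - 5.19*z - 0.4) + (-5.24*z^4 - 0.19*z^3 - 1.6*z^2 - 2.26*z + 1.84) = -5.24*z^4 - 0.19*z^3 + 1.27*z^2 - 7.45*z + 1.44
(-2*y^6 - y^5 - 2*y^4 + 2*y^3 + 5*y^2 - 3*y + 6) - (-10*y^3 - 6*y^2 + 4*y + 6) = -2*y^6 - y^5 - 2*y^4 + 12*y^3 + 11*y^2 - 7*y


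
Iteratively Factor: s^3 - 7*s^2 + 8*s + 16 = (s - 4)*(s^2 - 3*s - 4) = (s - 4)*(s + 1)*(s - 4)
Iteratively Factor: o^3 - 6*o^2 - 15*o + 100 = (o - 5)*(o^2 - o - 20) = (o - 5)^2*(o + 4)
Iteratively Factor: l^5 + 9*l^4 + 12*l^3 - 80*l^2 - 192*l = (l + 4)*(l^4 + 5*l^3 - 8*l^2 - 48*l) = (l + 4)^2*(l^3 + l^2 - 12*l) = l*(l + 4)^2*(l^2 + l - 12) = l*(l + 4)^3*(l - 3)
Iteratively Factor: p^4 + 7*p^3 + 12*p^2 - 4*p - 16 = (p + 2)*(p^3 + 5*p^2 + 2*p - 8) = (p - 1)*(p + 2)*(p^2 + 6*p + 8) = (p - 1)*(p + 2)^2*(p + 4)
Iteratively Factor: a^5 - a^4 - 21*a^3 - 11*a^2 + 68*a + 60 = (a - 5)*(a^4 + 4*a^3 - a^2 - 16*a - 12) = (a - 5)*(a + 1)*(a^3 + 3*a^2 - 4*a - 12) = (a - 5)*(a + 1)*(a + 2)*(a^2 + a - 6) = (a - 5)*(a + 1)*(a + 2)*(a + 3)*(a - 2)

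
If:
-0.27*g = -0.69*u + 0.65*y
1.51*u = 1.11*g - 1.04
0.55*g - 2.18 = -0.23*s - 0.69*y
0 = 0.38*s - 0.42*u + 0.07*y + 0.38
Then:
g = 3.14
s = 0.72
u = 1.62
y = 0.42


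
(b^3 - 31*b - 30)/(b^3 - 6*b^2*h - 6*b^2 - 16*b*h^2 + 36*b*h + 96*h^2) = (b^2 + 6*b + 5)/(b^2 - 6*b*h - 16*h^2)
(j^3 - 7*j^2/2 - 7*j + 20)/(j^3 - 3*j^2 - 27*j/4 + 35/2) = 2*(j - 4)/(2*j - 7)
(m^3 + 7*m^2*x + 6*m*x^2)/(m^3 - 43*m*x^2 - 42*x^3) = m/(m - 7*x)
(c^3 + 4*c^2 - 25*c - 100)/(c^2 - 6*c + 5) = (c^2 + 9*c + 20)/(c - 1)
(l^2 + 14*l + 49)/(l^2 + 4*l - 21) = (l + 7)/(l - 3)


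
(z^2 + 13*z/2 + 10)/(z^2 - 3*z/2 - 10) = (z + 4)/(z - 4)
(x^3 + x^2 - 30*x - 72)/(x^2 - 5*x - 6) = (x^2 + 7*x + 12)/(x + 1)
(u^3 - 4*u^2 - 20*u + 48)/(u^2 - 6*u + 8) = (u^2 - 2*u - 24)/(u - 4)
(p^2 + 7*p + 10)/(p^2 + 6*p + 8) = (p + 5)/(p + 4)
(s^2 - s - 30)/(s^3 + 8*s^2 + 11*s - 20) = (s - 6)/(s^2 + 3*s - 4)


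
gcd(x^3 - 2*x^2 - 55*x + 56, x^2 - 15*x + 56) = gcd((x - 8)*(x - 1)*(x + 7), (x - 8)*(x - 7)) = x - 8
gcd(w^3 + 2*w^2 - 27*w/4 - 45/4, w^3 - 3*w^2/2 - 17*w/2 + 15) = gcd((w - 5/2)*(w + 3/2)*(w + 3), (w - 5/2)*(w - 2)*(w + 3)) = w^2 + w/2 - 15/2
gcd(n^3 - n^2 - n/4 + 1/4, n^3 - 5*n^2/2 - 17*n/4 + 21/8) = n - 1/2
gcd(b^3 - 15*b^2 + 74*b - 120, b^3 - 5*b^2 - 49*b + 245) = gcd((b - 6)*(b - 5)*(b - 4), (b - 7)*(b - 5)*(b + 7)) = b - 5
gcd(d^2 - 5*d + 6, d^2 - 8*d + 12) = d - 2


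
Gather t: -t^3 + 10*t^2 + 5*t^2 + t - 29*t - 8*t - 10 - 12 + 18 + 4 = -t^3 + 15*t^2 - 36*t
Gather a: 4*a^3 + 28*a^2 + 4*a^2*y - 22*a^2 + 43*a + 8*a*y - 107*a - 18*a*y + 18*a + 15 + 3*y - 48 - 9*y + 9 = 4*a^3 + a^2*(4*y + 6) + a*(-10*y - 46) - 6*y - 24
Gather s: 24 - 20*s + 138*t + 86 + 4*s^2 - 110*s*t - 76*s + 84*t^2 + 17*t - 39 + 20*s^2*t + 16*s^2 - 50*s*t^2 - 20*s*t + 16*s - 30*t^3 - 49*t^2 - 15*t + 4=s^2*(20*t + 20) + s*(-50*t^2 - 130*t - 80) - 30*t^3 + 35*t^2 + 140*t + 75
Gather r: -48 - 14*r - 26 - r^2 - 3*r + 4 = -r^2 - 17*r - 70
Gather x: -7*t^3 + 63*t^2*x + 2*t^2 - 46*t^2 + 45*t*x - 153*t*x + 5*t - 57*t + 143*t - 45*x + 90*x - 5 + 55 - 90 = -7*t^3 - 44*t^2 + 91*t + x*(63*t^2 - 108*t + 45) - 40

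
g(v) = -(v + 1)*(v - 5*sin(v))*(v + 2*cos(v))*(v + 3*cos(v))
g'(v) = -(1 - 3*sin(v))*(v + 1)*(v - 5*sin(v))*(v + 2*cos(v)) - (1 - 2*sin(v))*(v + 1)*(v - 5*sin(v))*(v + 3*cos(v)) - (1 - 5*cos(v))*(v + 1)*(v + 2*cos(v))*(v + 3*cos(v)) - (v - 5*sin(v))*(v + 2*cos(v))*(v + 3*cos(v)) = (v + 1)*(v - 5*sin(v))*(v + 2*cos(v))*(3*sin(v) - 1) + (v + 1)*(v - 5*sin(v))*(v + 3*cos(v))*(2*sin(v) - 1) + (v + 1)*(v + 2*cos(v))*(v + 3*cos(v))*(5*cos(v) - 1) - (v - 5*sin(v))*(v + 2*cos(v))*(v + 3*cos(v))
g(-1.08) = -0.01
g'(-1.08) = 0.27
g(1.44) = 26.73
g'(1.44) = -35.96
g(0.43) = 16.79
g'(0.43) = 47.62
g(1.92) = 8.96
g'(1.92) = -30.28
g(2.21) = 2.47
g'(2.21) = -14.45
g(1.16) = 34.16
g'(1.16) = -14.14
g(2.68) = 0.01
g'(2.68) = 0.61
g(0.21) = 6.86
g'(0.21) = 40.39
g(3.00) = -0.28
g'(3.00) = -6.39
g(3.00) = -0.28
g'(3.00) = -6.39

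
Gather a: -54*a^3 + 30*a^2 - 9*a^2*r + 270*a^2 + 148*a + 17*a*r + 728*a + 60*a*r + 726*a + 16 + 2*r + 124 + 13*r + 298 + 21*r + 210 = -54*a^3 + a^2*(300 - 9*r) + a*(77*r + 1602) + 36*r + 648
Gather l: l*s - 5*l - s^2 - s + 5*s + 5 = l*(s - 5) - s^2 + 4*s + 5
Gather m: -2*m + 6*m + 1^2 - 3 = 4*m - 2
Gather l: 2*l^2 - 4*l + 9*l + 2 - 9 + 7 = 2*l^2 + 5*l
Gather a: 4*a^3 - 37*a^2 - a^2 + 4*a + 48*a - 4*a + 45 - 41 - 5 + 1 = 4*a^3 - 38*a^2 + 48*a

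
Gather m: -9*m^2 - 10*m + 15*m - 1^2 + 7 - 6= -9*m^2 + 5*m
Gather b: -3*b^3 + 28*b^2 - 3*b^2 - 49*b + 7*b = -3*b^3 + 25*b^2 - 42*b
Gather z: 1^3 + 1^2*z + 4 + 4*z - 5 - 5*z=0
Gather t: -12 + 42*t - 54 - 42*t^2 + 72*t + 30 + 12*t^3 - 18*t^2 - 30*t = 12*t^3 - 60*t^2 + 84*t - 36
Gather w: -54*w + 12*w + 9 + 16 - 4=21 - 42*w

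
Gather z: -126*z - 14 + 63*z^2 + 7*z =63*z^2 - 119*z - 14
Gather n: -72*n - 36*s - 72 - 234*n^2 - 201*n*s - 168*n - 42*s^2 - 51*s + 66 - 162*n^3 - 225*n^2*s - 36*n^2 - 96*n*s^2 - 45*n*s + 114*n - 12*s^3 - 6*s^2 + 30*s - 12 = -162*n^3 + n^2*(-225*s - 270) + n*(-96*s^2 - 246*s - 126) - 12*s^3 - 48*s^2 - 57*s - 18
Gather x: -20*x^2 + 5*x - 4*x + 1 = -20*x^2 + x + 1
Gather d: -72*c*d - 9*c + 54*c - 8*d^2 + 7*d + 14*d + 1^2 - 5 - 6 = 45*c - 8*d^2 + d*(21 - 72*c) - 10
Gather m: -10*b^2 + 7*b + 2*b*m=-10*b^2 + 2*b*m + 7*b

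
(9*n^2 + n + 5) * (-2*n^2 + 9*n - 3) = -18*n^4 + 79*n^3 - 28*n^2 + 42*n - 15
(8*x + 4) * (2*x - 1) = 16*x^2 - 4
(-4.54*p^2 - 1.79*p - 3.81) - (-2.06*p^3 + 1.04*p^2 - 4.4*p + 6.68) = 2.06*p^3 - 5.58*p^2 + 2.61*p - 10.49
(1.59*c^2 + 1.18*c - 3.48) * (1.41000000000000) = 2.2419*c^2 + 1.6638*c - 4.9068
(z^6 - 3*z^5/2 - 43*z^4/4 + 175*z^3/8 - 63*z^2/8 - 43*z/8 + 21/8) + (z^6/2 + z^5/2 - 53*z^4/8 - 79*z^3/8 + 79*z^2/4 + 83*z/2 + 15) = 3*z^6/2 - z^5 - 139*z^4/8 + 12*z^3 + 95*z^2/8 + 289*z/8 + 141/8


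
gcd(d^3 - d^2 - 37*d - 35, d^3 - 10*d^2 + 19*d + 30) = d + 1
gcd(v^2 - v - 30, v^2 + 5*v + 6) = 1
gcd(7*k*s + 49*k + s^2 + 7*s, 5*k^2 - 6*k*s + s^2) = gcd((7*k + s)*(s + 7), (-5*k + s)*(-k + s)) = 1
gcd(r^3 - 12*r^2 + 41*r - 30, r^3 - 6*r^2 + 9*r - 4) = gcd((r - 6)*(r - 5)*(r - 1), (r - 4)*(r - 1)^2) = r - 1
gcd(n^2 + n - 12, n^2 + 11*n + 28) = n + 4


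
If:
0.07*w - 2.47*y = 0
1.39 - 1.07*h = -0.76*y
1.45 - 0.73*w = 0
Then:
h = 1.34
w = 1.99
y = 0.06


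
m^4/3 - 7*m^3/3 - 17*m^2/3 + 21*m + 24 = (m/3 + 1)*(m - 8)*(m - 3)*(m + 1)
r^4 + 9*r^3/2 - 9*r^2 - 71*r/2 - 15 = (r - 3)*(r + 1/2)*(r + 2)*(r + 5)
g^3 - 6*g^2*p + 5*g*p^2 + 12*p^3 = (g - 4*p)*(g - 3*p)*(g + p)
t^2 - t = t*(t - 1)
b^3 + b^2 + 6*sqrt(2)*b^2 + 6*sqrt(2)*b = b*(b + 1)*(b + 6*sqrt(2))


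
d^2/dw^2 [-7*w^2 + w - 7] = -14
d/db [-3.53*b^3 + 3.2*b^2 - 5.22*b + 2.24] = -10.59*b^2 + 6.4*b - 5.22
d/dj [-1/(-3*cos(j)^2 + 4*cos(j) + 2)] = 2*(3*cos(j) - 2)*sin(j)/(-3*cos(j)^2 + 4*cos(j) + 2)^2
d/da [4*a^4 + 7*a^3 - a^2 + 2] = a*(16*a^2 + 21*a - 2)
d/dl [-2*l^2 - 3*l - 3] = -4*l - 3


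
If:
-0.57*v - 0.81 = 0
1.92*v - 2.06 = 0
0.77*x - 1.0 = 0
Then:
No Solution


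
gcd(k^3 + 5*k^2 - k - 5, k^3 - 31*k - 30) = k^2 + 6*k + 5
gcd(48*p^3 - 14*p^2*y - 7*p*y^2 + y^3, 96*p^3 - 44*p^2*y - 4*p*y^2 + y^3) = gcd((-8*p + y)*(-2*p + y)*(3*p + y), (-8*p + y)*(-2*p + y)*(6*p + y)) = 16*p^2 - 10*p*y + y^2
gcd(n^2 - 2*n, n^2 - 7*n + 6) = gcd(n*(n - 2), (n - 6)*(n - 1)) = 1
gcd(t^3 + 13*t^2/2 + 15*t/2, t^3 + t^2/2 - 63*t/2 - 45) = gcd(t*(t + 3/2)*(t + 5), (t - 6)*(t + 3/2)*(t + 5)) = t^2 + 13*t/2 + 15/2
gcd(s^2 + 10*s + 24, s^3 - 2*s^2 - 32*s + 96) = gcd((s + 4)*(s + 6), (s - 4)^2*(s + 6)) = s + 6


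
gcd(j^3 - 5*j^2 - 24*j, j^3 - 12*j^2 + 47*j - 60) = 1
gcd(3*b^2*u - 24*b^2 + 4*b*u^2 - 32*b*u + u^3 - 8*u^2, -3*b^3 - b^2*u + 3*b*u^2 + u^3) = 3*b^2 + 4*b*u + u^2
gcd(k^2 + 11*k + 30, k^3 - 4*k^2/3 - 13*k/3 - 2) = 1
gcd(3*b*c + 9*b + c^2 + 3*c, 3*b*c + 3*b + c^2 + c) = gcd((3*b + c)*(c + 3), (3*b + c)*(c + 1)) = 3*b + c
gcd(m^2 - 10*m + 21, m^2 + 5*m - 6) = 1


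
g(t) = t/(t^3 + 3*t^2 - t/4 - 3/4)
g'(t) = t*(-3*t^2 - 6*t + 1/4)/(t^3 + 3*t^2 - t/4 - 3/4)^2 + 1/(t^3 + 3*t^2 - t/4 - 3/4)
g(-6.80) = 0.04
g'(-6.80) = 0.02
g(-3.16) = 2.03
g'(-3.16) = 13.35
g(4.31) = 0.03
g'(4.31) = -0.01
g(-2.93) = -5.02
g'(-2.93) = 69.92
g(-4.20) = 0.20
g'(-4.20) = 0.22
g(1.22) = 0.23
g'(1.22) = -0.32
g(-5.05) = 0.10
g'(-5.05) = 0.07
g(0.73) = 0.69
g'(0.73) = -2.81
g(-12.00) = 0.01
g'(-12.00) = 0.00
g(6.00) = 0.02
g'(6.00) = -0.00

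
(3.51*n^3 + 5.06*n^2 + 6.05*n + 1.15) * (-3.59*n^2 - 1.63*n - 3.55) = -12.6009*n^5 - 23.8867*n^4 - 42.4278*n^3 - 31.953*n^2 - 23.352*n - 4.0825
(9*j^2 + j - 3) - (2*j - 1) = 9*j^2 - j - 2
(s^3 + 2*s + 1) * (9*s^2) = 9*s^5 + 18*s^3 + 9*s^2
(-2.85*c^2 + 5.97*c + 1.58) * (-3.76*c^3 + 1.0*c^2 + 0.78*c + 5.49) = 10.716*c^5 - 25.2972*c^4 - 2.1938*c^3 - 9.4099*c^2 + 34.0077*c + 8.6742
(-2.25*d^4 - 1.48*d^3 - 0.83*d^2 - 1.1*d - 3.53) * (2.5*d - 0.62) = -5.625*d^5 - 2.305*d^4 - 1.1574*d^3 - 2.2354*d^2 - 8.143*d + 2.1886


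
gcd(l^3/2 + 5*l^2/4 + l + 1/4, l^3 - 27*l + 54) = 1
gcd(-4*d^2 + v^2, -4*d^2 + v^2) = -4*d^2 + v^2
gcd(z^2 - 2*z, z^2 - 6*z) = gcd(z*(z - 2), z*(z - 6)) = z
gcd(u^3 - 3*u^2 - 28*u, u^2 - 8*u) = u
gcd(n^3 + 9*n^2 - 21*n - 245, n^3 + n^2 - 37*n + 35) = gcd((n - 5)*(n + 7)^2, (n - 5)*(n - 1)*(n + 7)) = n^2 + 2*n - 35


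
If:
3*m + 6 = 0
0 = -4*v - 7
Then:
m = -2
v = -7/4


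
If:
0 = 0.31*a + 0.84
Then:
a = -2.71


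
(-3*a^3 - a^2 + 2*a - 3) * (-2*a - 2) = 6*a^4 + 8*a^3 - 2*a^2 + 2*a + 6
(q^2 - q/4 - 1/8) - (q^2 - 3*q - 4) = 11*q/4 + 31/8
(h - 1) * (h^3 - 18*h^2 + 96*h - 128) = h^4 - 19*h^3 + 114*h^2 - 224*h + 128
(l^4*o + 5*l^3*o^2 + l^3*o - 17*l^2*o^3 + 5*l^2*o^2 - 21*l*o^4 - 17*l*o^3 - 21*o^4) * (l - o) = l^5*o + 4*l^4*o^2 + l^4*o - 22*l^3*o^3 + 4*l^3*o^2 - 4*l^2*o^4 - 22*l^2*o^3 + 21*l*o^5 - 4*l*o^4 + 21*o^5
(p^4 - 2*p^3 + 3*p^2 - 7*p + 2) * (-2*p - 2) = -2*p^5 + 2*p^4 - 2*p^3 + 8*p^2 + 10*p - 4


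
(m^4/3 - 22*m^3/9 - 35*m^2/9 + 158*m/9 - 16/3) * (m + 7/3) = m^5/3 - 5*m^4/3 - 259*m^3/27 + 229*m^2/27 + 962*m/27 - 112/9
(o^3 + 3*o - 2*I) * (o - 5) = o^4 - 5*o^3 + 3*o^2 - 15*o - 2*I*o + 10*I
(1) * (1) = 1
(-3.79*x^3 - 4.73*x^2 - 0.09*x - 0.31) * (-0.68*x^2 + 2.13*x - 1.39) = 2.5772*x^5 - 4.8563*x^4 - 4.7456*x^3 + 6.5938*x^2 - 0.5352*x + 0.4309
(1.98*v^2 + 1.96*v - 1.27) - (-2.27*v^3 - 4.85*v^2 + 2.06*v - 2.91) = 2.27*v^3 + 6.83*v^2 - 0.1*v + 1.64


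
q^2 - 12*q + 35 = (q - 7)*(q - 5)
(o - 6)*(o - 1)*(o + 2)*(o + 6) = o^4 + o^3 - 38*o^2 - 36*o + 72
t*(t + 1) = t^2 + t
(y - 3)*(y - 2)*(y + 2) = y^3 - 3*y^2 - 4*y + 12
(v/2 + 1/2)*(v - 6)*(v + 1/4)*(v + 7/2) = v^4/2 - 5*v^3/8 - 191*v^2/16 - 215*v/16 - 21/8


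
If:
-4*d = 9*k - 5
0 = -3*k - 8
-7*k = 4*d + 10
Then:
No Solution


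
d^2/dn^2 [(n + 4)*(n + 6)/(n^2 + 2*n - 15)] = 2*(8*n^3 + 117*n^2 + 594*n + 981)/(n^6 + 6*n^5 - 33*n^4 - 172*n^3 + 495*n^2 + 1350*n - 3375)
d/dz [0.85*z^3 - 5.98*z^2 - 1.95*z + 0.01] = 2.55*z^2 - 11.96*z - 1.95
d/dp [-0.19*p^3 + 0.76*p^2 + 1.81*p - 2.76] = -0.57*p^2 + 1.52*p + 1.81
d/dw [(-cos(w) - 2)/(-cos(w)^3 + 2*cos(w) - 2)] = (3*cos(w)/2 + 3*cos(2*w) + cos(3*w)/2 - 3)*sin(w)/(cos(w)^3 - 2*cos(w) + 2)^2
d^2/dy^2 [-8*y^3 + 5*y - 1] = -48*y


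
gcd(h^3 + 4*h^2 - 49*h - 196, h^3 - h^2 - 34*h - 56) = h^2 - 3*h - 28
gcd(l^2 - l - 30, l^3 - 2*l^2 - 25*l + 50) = l + 5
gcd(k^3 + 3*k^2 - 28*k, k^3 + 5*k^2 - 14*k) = k^2 + 7*k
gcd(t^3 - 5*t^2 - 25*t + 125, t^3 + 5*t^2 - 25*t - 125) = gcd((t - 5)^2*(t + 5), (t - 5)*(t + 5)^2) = t^2 - 25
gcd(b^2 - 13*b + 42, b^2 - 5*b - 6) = b - 6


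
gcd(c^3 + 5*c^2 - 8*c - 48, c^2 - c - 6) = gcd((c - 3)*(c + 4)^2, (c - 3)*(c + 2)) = c - 3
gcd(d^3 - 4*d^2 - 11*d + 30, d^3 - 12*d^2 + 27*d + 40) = d - 5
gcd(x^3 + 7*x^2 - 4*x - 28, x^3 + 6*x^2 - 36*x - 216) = 1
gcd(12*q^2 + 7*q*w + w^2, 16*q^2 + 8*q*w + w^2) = 4*q + w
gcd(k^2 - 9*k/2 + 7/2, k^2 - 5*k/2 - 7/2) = k - 7/2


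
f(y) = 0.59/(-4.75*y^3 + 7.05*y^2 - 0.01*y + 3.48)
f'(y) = 0.59*(14.25*y^2 - 14.1*y + 0.01)/(-4.75*y^3 + 7.05*y^2 - 0.01*y + 3.48)^2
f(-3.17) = 0.00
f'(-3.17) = 0.00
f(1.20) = 0.11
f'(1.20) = 0.07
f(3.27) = -0.01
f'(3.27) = 0.01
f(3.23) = -0.01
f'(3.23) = 0.01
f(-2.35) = 0.01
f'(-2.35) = 0.01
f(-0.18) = 0.16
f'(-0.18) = 0.13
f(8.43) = -0.00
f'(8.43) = 0.00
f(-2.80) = 0.00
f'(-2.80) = 0.00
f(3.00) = -0.01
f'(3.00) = 0.01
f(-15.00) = 0.00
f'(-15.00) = 0.00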